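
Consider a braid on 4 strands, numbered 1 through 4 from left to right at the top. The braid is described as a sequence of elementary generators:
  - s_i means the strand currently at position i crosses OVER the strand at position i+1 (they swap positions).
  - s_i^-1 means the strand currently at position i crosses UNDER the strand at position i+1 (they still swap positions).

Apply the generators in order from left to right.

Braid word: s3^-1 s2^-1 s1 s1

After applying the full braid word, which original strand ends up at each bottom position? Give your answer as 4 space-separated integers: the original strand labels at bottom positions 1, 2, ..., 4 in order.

Gen 1 (s3^-1): strand 3 crosses under strand 4. Perm now: [1 2 4 3]
Gen 2 (s2^-1): strand 2 crosses under strand 4. Perm now: [1 4 2 3]
Gen 3 (s1): strand 1 crosses over strand 4. Perm now: [4 1 2 3]
Gen 4 (s1): strand 4 crosses over strand 1. Perm now: [1 4 2 3]

Answer: 1 4 2 3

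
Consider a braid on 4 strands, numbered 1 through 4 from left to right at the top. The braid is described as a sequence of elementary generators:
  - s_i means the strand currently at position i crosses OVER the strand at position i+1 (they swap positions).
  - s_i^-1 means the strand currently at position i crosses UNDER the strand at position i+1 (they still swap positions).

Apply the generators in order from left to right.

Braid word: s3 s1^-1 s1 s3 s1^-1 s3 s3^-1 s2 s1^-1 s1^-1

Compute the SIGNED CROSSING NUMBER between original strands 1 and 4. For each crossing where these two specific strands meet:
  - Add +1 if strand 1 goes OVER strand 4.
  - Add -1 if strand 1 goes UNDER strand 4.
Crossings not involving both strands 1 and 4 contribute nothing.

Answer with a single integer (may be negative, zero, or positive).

Gen 1: crossing 3x4. Both 1&4? no. Sum: 0
Gen 2: crossing 1x2. Both 1&4? no. Sum: 0
Gen 3: crossing 2x1. Both 1&4? no. Sum: 0
Gen 4: crossing 4x3. Both 1&4? no. Sum: 0
Gen 5: crossing 1x2. Both 1&4? no. Sum: 0
Gen 6: crossing 3x4. Both 1&4? no. Sum: 0
Gen 7: crossing 4x3. Both 1&4? no. Sum: 0
Gen 8: crossing 1x3. Both 1&4? no. Sum: 0
Gen 9: crossing 2x3. Both 1&4? no. Sum: 0
Gen 10: crossing 3x2. Both 1&4? no. Sum: 0

Answer: 0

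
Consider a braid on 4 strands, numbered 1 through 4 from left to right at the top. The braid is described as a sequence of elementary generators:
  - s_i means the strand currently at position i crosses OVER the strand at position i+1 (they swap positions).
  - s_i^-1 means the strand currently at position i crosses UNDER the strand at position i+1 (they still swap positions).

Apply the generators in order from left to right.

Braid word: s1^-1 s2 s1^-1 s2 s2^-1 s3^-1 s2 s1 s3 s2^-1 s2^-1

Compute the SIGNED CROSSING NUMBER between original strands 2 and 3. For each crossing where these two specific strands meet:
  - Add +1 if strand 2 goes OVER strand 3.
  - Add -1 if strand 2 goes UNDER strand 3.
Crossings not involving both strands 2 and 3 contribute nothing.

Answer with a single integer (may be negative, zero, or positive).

Answer: -1

Derivation:
Gen 1: crossing 1x2. Both 2&3? no. Sum: 0
Gen 2: crossing 1x3. Both 2&3? no. Sum: 0
Gen 3: 2 under 3. Both 2&3? yes. Contrib: -1. Sum: -1
Gen 4: crossing 2x1. Both 2&3? no. Sum: -1
Gen 5: crossing 1x2. Both 2&3? no. Sum: -1
Gen 6: crossing 1x4. Both 2&3? no. Sum: -1
Gen 7: crossing 2x4. Both 2&3? no. Sum: -1
Gen 8: crossing 3x4. Both 2&3? no. Sum: -1
Gen 9: crossing 2x1. Both 2&3? no. Sum: -1
Gen 10: crossing 3x1. Both 2&3? no. Sum: -1
Gen 11: crossing 1x3. Both 2&3? no. Sum: -1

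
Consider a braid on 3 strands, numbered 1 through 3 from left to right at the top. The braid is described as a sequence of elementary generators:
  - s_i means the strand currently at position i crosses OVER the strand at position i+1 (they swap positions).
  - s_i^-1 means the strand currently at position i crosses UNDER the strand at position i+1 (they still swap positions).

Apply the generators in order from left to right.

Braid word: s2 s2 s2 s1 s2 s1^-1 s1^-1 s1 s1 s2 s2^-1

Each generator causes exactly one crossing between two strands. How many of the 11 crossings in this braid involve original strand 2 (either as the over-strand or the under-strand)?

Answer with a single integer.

Gen 1: crossing 2x3. Involves strand 2? yes. Count so far: 1
Gen 2: crossing 3x2. Involves strand 2? yes. Count so far: 2
Gen 3: crossing 2x3. Involves strand 2? yes. Count so far: 3
Gen 4: crossing 1x3. Involves strand 2? no. Count so far: 3
Gen 5: crossing 1x2. Involves strand 2? yes. Count so far: 4
Gen 6: crossing 3x2. Involves strand 2? yes. Count so far: 5
Gen 7: crossing 2x3. Involves strand 2? yes. Count so far: 6
Gen 8: crossing 3x2. Involves strand 2? yes. Count so far: 7
Gen 9: crossing 2x3. Involves strand 2? yes. Count so far: 8
Gen 10: crossing 2x1. Involves strand 2? yes. Count so far: 9
Gen 11: crossing 1x2. Involves strand 2? yes. Count so far: 10

Answer: 10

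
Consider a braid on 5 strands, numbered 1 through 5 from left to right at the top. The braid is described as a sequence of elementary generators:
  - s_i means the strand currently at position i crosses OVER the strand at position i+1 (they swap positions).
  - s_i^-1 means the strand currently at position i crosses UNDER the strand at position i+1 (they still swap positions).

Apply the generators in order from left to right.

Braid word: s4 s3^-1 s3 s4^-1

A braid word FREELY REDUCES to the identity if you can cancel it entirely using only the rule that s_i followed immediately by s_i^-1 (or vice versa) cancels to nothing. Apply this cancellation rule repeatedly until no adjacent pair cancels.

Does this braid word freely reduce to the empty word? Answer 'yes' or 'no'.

Gen 1 (s4): push. Stack: [s4]
Gen 2 (s3^-1): push. Stack: [s4 s3^-1]
Gen 3 (s3): cancels prior s3^-1. Stack: [s4]
Gen 4 (s4^-1): cancels prior s4. Stack: []
Reduced word: (empty)

Answer: yes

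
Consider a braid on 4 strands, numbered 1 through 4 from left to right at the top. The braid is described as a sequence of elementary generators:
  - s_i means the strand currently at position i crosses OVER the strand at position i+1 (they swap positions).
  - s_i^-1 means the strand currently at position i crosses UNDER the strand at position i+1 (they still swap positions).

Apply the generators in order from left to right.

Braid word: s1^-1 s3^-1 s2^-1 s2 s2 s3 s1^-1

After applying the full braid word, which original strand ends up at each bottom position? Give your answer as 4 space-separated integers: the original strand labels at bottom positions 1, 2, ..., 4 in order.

Answer: 4 2 3 1

Derivation:
Gen 1 (s1^-1): strand 1 crosses under strand 2. Perm now: [2 1 3 4]
Gen 2 (s3^-1): strand 3 crosses under strand 4. Perm now: [2 1 4 3]
Gen 3 (s2^-1): strand 1 crosses under strand 4. Perm now: [2 4 1 3]
Gen 4 (s2): strand 4 crosses over strand 1. Perm now: [2 1 4 3]
Gen 5 (s2): strand 1 crosses over strand 4. Perm now: [2 4 1 3]
Gen 6 (s3): strand 1 crosses over strand 3. Perm now: [2 4 3 1]
Gen 7 (s1^-1): strand 2 crosses under strand 4. Perm now: [4 2 3 1]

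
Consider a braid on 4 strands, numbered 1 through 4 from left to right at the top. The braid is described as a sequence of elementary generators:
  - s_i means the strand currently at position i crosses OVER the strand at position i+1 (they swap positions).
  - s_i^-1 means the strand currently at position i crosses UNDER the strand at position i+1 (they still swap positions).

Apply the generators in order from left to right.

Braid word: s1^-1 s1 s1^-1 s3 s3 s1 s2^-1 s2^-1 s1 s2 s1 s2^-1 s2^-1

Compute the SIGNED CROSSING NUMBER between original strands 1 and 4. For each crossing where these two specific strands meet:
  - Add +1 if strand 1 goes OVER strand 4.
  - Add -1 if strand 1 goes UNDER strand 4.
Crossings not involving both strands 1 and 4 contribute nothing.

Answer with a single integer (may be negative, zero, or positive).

Gen 1: crossing 1x2. Both 1&4? no. Sum: 0
Gen 2: crossing 2x1. Both 1&4? no. Sum: 0
Gen 3: crossing 1x2. Both 1&4? no. Sum: 0
Gen 4: crossing 3x4. Both 1&4? no. Sum: 0
Gen 5: crossing 4x3. Both 1&4? no. Sum: 0
Gen 6: crossing 2x1. Both 1&4? no. Sum: 0
Gen 7: crossing 2x3. Both 1&4? no. Sum: 0
Gen 8: crossing 3x2. Both 1&4? no. Sum: 0
Gen 9: crossing 1x2. Both 1&4? no. Sum: 0
Gen 10: crossing 1x3. Both 1&4? no. Sum: 0
Gen 11: crossing 2x3. Both 1&4? no. Sum: 0
Gen 12: crossing 2x1. Both 1&4? no. Sum: 0
Gen 13: crossing 1x2. Both 1&4? no. Sum: 0

Answer: 0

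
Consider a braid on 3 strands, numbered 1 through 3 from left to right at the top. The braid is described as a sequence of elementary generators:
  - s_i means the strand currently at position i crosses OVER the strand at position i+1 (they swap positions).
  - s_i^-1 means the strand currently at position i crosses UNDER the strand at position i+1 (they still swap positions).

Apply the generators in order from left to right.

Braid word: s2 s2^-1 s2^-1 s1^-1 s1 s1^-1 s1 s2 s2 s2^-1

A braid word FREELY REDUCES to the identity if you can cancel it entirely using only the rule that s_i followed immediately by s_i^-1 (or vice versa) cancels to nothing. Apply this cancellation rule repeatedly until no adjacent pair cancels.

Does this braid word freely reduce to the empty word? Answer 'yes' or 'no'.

Gen 1 (s2): push. Stack: [s2]
Gen 2 (s2^-1): cancels prior s2. Stack: []
Gen 3 (s2^-1): push. Stack: [s2^-1]
Gen 4 (s1^-1): push. Stack: [s2^-1 s1^-1]
Gen 5 (s1): cancels prior s1^-1. Stack: [s2^-1]
Gen 6 (s1^-1): push. Stack: [s2^-1 s1^-1]
Gen 7 (s1): cancels prior s1^-1. Stack: [s2^-1]
Gen 8 (s2): cancels prior s2^-1. Stack: []
Gen 9 (s2): push. Stack: [s2]
Gen 10 (s2^-1): cancels prior s2. Stack: []
Reduced word: (empty)

Answer: yes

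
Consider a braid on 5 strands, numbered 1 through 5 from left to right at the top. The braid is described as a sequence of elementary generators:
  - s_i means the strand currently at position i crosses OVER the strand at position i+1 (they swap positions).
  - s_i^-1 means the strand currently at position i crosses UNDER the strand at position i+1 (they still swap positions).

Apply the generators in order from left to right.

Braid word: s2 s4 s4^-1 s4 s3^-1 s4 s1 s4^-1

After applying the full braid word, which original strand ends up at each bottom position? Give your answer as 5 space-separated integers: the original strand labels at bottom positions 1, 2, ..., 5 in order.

Answer: 3 1 5 2 4

Derivation:
Gen 1 (s2): strand 2 crosses over strand 3. Perm now: [1 3 2 4 5]
Gen 2 (s4): strand 4 crosses over strand 5. Perm now: [1 3 2 5 4]
Gen 3 (s4^-1): strand 5 crosses under strand 4. Perm now: [1 3 2 4 5]
Gen 4 (s4): strand 4 crosses over strand 5. Perm now: [1 3 2 5 4]
Gen 5 (s3^-1): strand 2 crosses under strand 5. Perm now: [1 3 5 2 4]
Gen 6 (s4): strand 2 crosses over strand 4. Perm now: [1 3 5 4 2]
Gen 7 (s1): strand 1 crosses over strand 3. Perm now: [3 1 5 4 2]
Gen 8 (s4^-1): strand 4 crosses under strand 2. Perm now: [3 1 5 2 4]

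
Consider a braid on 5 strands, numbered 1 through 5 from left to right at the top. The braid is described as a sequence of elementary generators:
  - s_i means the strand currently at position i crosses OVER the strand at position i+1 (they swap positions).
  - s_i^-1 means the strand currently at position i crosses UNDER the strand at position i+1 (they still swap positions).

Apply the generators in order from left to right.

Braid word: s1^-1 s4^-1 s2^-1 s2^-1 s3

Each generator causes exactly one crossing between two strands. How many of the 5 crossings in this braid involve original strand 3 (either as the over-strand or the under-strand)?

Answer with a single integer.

Answer: 3

Derivation:
Gen 1: crossing 1x2. Involves strand 3? no. Count so far: 0
Gen 2: crossing 4x5. Involves strand 3? no. Count so far: 0
Gen 3: crossing 1x3. Involves strand 3? yes. Count so far: 1
Gen 4: crossing 3x1. Involves strand 3? yes. Count so far: 2
Gen 5: crossing 3x5. Involves strand 3? yes. Count so far: 3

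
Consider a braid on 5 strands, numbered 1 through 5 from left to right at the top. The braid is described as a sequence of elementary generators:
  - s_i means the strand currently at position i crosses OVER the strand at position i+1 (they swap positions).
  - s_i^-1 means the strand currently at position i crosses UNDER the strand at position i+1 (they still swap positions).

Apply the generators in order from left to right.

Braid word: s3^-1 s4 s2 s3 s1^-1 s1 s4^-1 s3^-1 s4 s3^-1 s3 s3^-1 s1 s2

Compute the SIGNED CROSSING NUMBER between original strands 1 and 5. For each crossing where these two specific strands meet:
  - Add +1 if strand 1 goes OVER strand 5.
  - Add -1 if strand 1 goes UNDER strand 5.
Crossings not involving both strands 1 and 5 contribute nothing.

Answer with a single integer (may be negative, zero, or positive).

Answer: 0

Derivation:
Gen 1: crossing 3x4. Both 1&5? no. Sum: 0
Gen 2: crossing 3x5. Both 1&5? no. Sum: 0
Gen 3: crossing 2x4. Both 1&5? no. Sum: 0
Gen 4: crossing 2x5. Both 1&5? no. Sum: 0
Gen 5: crossing 1x4. Both 1&5? no. Sum: 0
Gen 6: crossing 4x1. Both 1&5? no. Sum: 0
Gen 7: crossing 2x3. Both 1&5? no. Sum: 0
Gen 8: crossing 5x3. Both 1&5? no. Sum: 0
Gen 9: crossing 5x2. Both 1&5? no. Sum: 0
Gen 10: crossing 3x2. Both 1&5? no. Sum: 0
Gen 11: crossing 2x3. Both 1&5? no. Sum: 0
Gen 12: crossing 3x2. Both 1&5? no. Sum: 0
Gen 13: crossing 1x4. Both 1&5? no. Sum: 0
Gen 14: crossing 1x2. Both 1&5? no. Sum: 0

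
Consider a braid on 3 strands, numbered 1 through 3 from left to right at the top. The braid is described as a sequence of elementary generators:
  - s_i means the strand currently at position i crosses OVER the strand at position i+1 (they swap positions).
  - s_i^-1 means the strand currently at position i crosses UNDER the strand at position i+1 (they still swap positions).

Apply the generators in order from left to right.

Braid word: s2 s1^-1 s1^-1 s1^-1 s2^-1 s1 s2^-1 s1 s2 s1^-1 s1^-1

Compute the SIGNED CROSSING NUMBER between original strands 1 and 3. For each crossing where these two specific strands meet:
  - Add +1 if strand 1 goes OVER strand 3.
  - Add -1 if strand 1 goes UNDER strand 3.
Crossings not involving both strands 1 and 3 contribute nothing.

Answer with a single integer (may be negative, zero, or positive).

Answer: 0

Derivation:
Gen 1: crossing 2x3. Both 1&3? no. Sum: 0
Gen 2: 1 under 3. Both 1&3? yes. Contrib: -1. Sum: -1
Gen 3: 3 under 1. Both 1&3? yes. Contrib: +1. Sum: 0
Gen 4: 1 under 3. Both 1&3? yes. Contrib: -1. Sum: -1
Gen 5: crossing 1x2. Both 1&3? no. Sum: -1
Gen 6: crossing 3x2. Both 1&3? no. Sum: -1
Gen 7: 3 under 1. Both 1&3? yes. Contrib: +1. Sum: 0
Gen 8: crossing 2x1. Both 1&3? no. Sum: 0
Gen 9: crossing 2x3. Both 1&3? no. Sum: 0
Gen 10: 1 under 3. Both 1&3? yes. Contrib: -1. Sum: -1
Gen 11: 3 under 1. Both 1&3? yes. Contrib: +1. Sum: 0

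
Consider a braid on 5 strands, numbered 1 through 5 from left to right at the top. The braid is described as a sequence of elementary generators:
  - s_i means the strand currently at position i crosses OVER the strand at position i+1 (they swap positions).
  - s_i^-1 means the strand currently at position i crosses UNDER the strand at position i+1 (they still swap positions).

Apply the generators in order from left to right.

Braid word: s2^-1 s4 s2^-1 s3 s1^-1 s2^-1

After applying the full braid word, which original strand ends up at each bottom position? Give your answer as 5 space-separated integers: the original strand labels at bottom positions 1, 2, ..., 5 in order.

Gen 1 (s2^-1): strand 2 crosses under strand 3. Perm now: [1 3 2 4 5]
Gen 2 (s4): strand 4 crosses over strand 5. Perm now: [1 3 2 5 4]
Gen 3 (s2^-1): strand 3 crosses under strand 2. Perm now: [1 2 3 5 4]
Gen 4 (s3): strand 3 crosses over strand 5. Perm now: [1 2 5 3 4]
Gen 5 (s1^-1): strand 1 crosses under strand 2. Perm now: [2 1 5 3 4]
Gen 6 (s2^-1): strand 1 crosses under strand 5. Perm now: [2 5 1 3 4]

Answer: 2 5 1 3 4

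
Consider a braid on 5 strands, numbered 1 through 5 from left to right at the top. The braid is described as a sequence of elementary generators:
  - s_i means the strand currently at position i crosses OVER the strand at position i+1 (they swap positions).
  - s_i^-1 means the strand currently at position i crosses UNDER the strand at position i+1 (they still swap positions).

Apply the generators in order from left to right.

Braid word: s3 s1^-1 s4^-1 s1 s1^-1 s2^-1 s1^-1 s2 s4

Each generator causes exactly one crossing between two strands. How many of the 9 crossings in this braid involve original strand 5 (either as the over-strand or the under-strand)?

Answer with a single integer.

Answer: 2

Derivation:
Gen 1: crossing 3x4. Involves strand 5? no. Count so far: 0
Gen 2: crossing 1x2. Involves strand 5? no. Count so far: 0
Gen 3: crossing 3x5. Involves strand 5? yes. Count so far: 1
Gen 4: crossing 2x1. Involves strand 5? no. Count so far: 1
Gen 5: crossing 1x2. Involves strand 5? no. Count so far: 1
Gen 6: crossing 1x4. Involves strand 5? no. Count so far: 1
Gen 7: crossing 2x4. Involves strand 5? no. Count so far: 1
Gen 8: crossing 2x1. Involves strand 5? no. Count so far: 1
Gen 9: crossing 5x3. Involves strand 5? yes. Count so far: 2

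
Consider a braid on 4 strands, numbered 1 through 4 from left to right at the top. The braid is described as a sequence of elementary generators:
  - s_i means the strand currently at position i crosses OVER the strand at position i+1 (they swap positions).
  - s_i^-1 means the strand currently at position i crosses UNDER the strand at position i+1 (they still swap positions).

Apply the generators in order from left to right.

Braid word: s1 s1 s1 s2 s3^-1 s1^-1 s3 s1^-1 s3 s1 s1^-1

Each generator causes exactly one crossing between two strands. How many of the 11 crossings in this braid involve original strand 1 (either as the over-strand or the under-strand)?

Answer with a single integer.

Answer: 7

Derivation:
Gen 1: crossing 1x2. Involves strand 1? yes. Count so far: 1
Gen 2: crossing 2x1. Involves strand 1? yes. Count so far: 2
Gen 3: crossing 1x2. Involves strand 1? yes. Count so far: 3
Gen 4: crossing 1x3. Involves strand 1? yes. Count so far: 4
Gen 5: crossing 1x4. Involves strand 1? yes. Count so far: 5
Gen 6: crossing 2x3. Involves strand 1? no. Count so far: 5
Gen 7: crossing 4x1. Involves strand 1? yes. Count so far: 6
Gen 8: crossing 3x2. Involves strand 1? no. Count so far: 6
Gen 9: crossing 1x4. Involves strand 1? yes. Count so far: 7
Gen 10: crossing 2x3. Involves strand 1? no. Count so far: 7
Gen 11: crossing 3x2. Involves strand 1? no. Count so far: 7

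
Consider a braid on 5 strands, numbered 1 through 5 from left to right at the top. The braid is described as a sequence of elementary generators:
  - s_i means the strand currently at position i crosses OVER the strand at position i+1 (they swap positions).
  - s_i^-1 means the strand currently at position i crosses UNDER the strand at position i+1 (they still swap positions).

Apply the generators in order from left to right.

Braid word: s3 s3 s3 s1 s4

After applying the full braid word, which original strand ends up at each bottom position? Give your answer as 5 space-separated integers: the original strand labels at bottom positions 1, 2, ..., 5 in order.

Gen 1 (s3): strand 3 crosses over strand 4. Perm now: [1 2 4 3 5]
Gen 2 (s3): strand 4 crosses over strand 3. Perm now: [1 2 3 4 5]
Gen 3 (s3): strand 3 crosses over strand 4. Perm now: [1 2 4 3 5]
Gen 4 (s1): strand 1 crosses over strand 2. Perm now: [2 1 4 3 5]
Gen 5 (s4): strand 3 crosses over strand 5. Perm now: [2 1 4 5 3]

Answer: 2 1 4 5 3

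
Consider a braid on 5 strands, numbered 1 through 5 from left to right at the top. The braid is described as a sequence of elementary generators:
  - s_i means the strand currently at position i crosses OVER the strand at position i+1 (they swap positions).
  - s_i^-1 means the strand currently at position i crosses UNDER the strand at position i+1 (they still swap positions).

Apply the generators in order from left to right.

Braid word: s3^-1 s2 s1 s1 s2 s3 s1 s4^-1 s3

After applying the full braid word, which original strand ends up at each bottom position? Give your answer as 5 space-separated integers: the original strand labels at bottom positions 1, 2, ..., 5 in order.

Gen 1 (s3^-1): strand 3 crosses under strand 4. Perm now: [1 2 4 3 5]
Gen 2 (s2): strand 2 crosses over strand 4. Perm now: [1 4 2 3 5]
Gen 3 (s1): strand 1 crosses over strand 4. Perm now: [4 1 2 3 5]
Gen 4 (s1): strand 4 crosses over strand 1. Perm now: [1 4 2 3 5]
Gen 5 (s2): strand 4 crosses over strand 2. Perm now: [1 2 4 3 5]
Gen 6 (s3): strand 4 crosses over strand 3. Perm now: [1 2 3 4 5]
Gen 7 (s1): strand 1 crosses over strand 2. Perm now: [2 1 3 4 5]
Gen 8 (s4^-1): strand 4 crosses under strand 5. Perm now: [2 1 3 5 4]
Gen 9 (s3): strand 3 crosses over strand 5. Perm now: [2 1 5 3 4]

Answer: 2 1 5 3 4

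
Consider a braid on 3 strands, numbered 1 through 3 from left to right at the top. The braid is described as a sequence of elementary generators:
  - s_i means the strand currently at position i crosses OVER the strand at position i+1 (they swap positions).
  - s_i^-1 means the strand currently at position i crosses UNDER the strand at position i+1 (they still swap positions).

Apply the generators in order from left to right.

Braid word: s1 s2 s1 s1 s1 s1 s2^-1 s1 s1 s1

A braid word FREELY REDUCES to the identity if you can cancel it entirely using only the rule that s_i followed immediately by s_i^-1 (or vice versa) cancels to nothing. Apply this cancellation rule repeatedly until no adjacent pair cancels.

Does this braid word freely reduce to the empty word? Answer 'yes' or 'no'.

Answer: no

Derivation:
Gen 1 (s1): push. Stack: [s1]
Gen 2 (s2): push. Stack: [s1 s2]
Gen 3 (s1): push. Stack: [s1 s2 s1]
Gen 4 (s1): push. Stack: [s1 s2 s1 s1]
Gen 5 (s1): push. Stack: [s1 s2 s1 s1 s1]
Gen 6 (s1): push. Stack: [s1 s2 s1 s1 s1 s1]
Gen 7 (s2^-1): push. Stack: [s1 s2 s1 s1 s1 s1 s2^-1]
Gen 8 (s1): push. Stack: [s1 s2 s1 s1 s1 s1 s2^-1 s1]
Gen 9 (s1): push. Stack: [s1 s2 s1 s1 s1 s1 s2^-1 s1 s1]
Gen 10 (s1): push. Stack: [s1 s2 s1 s1 s1 s1 s2^-1 s1 s1 s1]
Reduced word: s1 s2 s1 s1 s1 s1 s2^-1 s1 s1 s1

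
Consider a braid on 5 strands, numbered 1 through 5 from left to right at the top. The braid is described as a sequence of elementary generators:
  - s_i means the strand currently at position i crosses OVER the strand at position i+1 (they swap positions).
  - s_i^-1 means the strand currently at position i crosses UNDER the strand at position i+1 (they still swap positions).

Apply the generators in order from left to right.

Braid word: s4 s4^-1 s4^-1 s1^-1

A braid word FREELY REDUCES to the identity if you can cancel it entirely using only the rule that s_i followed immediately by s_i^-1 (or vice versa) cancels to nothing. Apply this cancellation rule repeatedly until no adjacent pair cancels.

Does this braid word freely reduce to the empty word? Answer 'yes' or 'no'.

Answer: no

Derivation:
Gen 1 (s4): push. Stack: [s4]
Gen 2 (s4^-1): cancels prior s4. Stack: []
Gen 3 (s4^-1): push. Stack: [s4^-1]
Gen 4 (s1^-1): push. Stack: [s4^-1 s1^-1]
Reduced word: s4^-1 s1^-1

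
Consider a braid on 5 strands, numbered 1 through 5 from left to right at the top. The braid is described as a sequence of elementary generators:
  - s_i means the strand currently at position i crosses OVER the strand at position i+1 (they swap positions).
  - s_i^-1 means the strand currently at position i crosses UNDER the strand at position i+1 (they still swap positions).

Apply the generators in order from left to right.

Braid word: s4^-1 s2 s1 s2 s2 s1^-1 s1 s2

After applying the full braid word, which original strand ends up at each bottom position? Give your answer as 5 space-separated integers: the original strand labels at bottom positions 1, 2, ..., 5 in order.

Answer: 3 2 1 5 4

Derivation:
Gen 1 (s4^-1): strand 4 crosses under strand 5. Perm now: [1 2 3 5 4]
Gen 2 (s2): strand 2 crosses over strand 3. Perm now: [1 3 2 5 4]
Gen 3 (s1): strand 1 crosses over strand 3. Perm now: [3 1 2 5 4]
Gen 4 (s2): strand 1 crosses over strand 2. Perm now: [3 2 1 5 4]
Gen 5 (s2): strand 2 crosses over strand 1. Perm now: [3 1 2 5 4]
Gen 6 (s1^-1): strand 3 crosses under strand 1. Perm now: [1 3 2 5 4]
Gen 7 (s1): strand 1 crosses over strand 3. Perm now: [3 1 2 5 4]
Gen 8 (s2): strand 1 crosses over strand 2. Perm now: [3 2 1 5 4]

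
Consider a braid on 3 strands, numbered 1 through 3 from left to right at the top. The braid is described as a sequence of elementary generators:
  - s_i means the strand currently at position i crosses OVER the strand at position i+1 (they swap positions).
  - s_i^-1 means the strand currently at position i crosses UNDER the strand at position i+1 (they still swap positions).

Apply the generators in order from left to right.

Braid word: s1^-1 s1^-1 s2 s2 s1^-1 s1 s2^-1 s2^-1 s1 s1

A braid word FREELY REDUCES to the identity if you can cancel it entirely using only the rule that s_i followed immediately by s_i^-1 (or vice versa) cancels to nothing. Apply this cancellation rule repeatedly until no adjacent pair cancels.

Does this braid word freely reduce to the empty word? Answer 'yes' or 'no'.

Gen 1 (s1^-1): push. Stack: [s1^-1]
Gen 2 (s1^-1): push. Stack: [s1^-1 s1^-1]
Gen 3 (s2): push. Stack: [s1^-1 s1^-1 s2]
Gen 4 (s2): push. Stack: [s1^-1 s1^-1 s2 s2]
Gen 5 (s1^-1): push. Stack: [s1^-1 s1^-1 s2 s2 s1^-1]
Gen 6 (s1): cancels prior s1^-1. Stack: [s1^-1 s1^-1 s2 s2]
Gen 7 (s2^-1): cancels prior s2. Stack: [s1^-1 s1^-1 s2]
Gen 8 (s2^-1): cancels prior s2. Stack: [s1^-1 s1^-1]
Gen 9 (s1): cancels prior s1^-1. Stack: [s1^-1]
Gen 10 (s1): cancels prior s1^-1. Stack: []
Reduced word: (empty)

Answer: yes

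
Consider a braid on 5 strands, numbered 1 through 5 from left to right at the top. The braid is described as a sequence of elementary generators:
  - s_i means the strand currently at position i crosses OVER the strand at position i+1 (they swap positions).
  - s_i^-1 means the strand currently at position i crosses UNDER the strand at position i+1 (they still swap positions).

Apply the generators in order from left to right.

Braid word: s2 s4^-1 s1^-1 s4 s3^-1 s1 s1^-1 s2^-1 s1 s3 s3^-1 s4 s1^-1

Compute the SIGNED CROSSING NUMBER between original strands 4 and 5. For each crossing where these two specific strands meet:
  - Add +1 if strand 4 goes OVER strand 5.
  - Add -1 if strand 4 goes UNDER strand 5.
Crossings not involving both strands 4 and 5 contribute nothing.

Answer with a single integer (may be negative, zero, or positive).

Gen 1: crossing 2x3. Both 4&5? no. Sum: 0
Gen 2: 4 under 5. Both 4&5? yes. Contrib: -1. Sum: -1
Gen 3: crossing 1x3. Both 4&5? no. Sum: -1
Gen 4: 5 over 4. Both 4&5? yes. Contrib: -1. Sum: -2
Gen 5: crossing 2x4. Both 4&5? no. Sum: -2
Gen 6: crossing 3x1. Both 4&5? no. Sum: -2
Gen 7: crossing 1x3. Both 4&5? no. Sum: -2
Gen 8: crossing 1x4. Both 4&5? no. Sum: -2
Gen 9: crossing 3x4. Both 4&5? no. Sum: -2
Gen 10: crossing 1x2. Both 4&5? no. Sum: -2
Gen 11: crossing 2x1. Both 4&5? no. Sum: -2
Gen 12: crossing 2x5. Both 4&5? no. Sum: -2
Gen 13: crossing 4x3. Both 4&5? no. Sum: -2

Answer: -2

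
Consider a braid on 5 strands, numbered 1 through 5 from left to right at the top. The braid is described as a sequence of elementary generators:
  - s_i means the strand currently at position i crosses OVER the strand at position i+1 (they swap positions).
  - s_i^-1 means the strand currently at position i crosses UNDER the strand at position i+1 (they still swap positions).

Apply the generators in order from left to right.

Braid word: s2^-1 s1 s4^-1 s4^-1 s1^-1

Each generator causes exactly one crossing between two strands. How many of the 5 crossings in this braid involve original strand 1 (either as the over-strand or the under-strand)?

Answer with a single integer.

Gen 1: crossing 2x3. Involves strand 1? no. Count so far: 0
Gen 2: crossing 1x3. Involves strand 1? yes. Count so far: 1
Gen 3: crossing 4x5. Involves strand 1? no. Count so far: 1
Gen 4: crossing 5x4. Involves strand 1? no. Count so far: 1
Gen 5: crossing 3x1. Involves strand 1? yes. Count so far: 2

Answer: 2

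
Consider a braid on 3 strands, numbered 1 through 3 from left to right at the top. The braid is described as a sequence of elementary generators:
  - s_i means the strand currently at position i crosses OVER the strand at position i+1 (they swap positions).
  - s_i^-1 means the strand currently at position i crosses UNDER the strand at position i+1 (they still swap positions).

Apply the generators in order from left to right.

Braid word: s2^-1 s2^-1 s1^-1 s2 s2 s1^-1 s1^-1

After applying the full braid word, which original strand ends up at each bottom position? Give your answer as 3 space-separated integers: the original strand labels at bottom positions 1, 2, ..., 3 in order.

Gen 1 (s2^-1): strand 2 crosses under strand 3. Perm now: [1 3 2]
Gen 2 (s2^-1): strand 3 crosses under strand 2. Perm now: [1 2 3]
Gen 3 (s1^-1): strand 1 crosses under strand 2. Perm now: [2 1 3]
Gen 4 (s2): strand 1 crosses over strand 3. Perm now: [2 3 1]
Gen 5 (s2): strand 3 crosses over strand 1. Perm now: [2 1 3]
Gen 6 (s1^-1): strand 2 crosses under strand 1. Perm now: [1 2 3]
Gen 7 (s1^-1): strand 1 crosses under strand 2. Perm now: [2 1 3]

Answer: 2 1 3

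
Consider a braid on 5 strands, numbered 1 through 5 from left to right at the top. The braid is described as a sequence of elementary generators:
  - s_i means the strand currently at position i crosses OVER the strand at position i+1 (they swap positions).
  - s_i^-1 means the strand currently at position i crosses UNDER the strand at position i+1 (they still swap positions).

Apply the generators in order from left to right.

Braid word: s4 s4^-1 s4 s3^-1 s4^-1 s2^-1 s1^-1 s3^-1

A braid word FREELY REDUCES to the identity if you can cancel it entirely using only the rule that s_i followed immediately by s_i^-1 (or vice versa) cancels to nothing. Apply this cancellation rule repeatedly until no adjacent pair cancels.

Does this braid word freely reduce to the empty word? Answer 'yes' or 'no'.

Gen 1 (s4): push. Stack: [s4]
Gen 2 (s4^-1): cancels prior s4. Stack: []
Gen 3 (s4): push. Stack: [s4]
Gen 4 (s3^-1): push. Stack: [s4 s3^-1]
Gen 5 (s4^-1): push. Stack: [s4 s3^-1 s4^-1]
Gen 6 (s2^-1): push. Stack: [s4 s3^-1 s4^-1 s2^-1]
Gen 7 (s1^-1): push. Stack: [s4 s3^-1 s4^-1 s2^-1 s1^-1]
Gen 8 (s3^-1): push. Stack: [s4 s3^-1 s4^-1 s2^-1 s1^-1 s3^-1]
Reduced word: s4 s3^-1 s4^-1 s2^-1 s1^-1 s3^-1

Answer: no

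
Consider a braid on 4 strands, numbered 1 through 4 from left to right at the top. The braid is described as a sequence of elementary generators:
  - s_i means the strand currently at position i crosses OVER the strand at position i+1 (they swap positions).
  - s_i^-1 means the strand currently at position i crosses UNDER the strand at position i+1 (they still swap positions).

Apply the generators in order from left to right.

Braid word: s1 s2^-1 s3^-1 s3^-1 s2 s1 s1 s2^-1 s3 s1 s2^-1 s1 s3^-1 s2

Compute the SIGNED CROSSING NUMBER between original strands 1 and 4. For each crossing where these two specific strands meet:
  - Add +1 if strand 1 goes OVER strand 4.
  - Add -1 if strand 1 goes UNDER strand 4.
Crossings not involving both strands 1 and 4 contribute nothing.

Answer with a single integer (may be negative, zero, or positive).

Gen 1: crossing 1x2. Both 1&4? no. Sum: 0
Gen 2: crossing 1x3. Both 1&4? no. Sum: 0
Gen 3: 1 under 4. Both 1&4? yes. Contrib: -1. Sum: -1
Gen 4: 4 under 1. Both 1&4? yes. Contrib: +1. Sum: 0
Gen 5: crossing 3x1. Both 1&4? no. Sum: 0
Gen 6: crossing 2x1. Both 1&4? no. Sum: 0
Gen 7: crossing 1x2. Both 1&4? no. Sum: 0
Gen 8: crossing 1x3. Both 1&4? no. Sum: 0
Gen 9: 1 over 4. Both 1&4? yes. Contrib: +1. Sum: 1
Gen 10: crossing 2x3. Both 1&4? no. Sum: 1
Gen 11: crossing 2x4. Both 1&4? no. Sum: 1
Gen 12: crossing 3x4. Both 1&4? no. Sum: 1
Gen 13: crossing 2x1. Both 1&4? no. Sum: 1
Gen 14: crossing 3x1. Both 1&4? no. Sum: 1

Answer: 1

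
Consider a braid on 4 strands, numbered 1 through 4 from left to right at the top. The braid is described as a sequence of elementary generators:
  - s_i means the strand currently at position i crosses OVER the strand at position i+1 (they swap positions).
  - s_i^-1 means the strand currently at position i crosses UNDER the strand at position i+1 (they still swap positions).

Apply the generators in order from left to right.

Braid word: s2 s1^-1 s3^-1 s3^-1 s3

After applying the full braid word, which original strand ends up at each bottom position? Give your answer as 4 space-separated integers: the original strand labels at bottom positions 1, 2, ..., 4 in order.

Gen 1 (s2): strand 2 crosses over strand 3. Perm now: [1 3 2 4]
Gen 2 (s1^-1): strand 1 crosses under strand 3. Perm now: [3 1 2 4]
Gen 3 (s3^-1): strand 2 crosses under strand 4. Perm now: [3 1 4 2]
Gen 4 (s3^-1): strand 4 crosses under strand 2. Perm now: [3 1 2 4]
Gen 5 (s3): strand 2 crosses over strand 4. Perm now: [3 1 4 2]

Answer: 3 1 4 2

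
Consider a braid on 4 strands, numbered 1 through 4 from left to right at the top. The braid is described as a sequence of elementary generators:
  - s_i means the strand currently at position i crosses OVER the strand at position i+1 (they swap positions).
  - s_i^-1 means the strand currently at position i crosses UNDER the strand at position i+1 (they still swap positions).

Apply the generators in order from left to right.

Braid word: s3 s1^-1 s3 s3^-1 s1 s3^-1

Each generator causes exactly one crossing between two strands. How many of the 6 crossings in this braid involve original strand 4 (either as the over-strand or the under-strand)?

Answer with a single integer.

Gen 1: crossing 3x4. Involves strand 4? yes. Count so far: 1
Gen 2: crossing 1x2. Involves strand 4? no. Count so far: 1
Gen 3: crossing 4x3. Involves strand 4? yes. Count so far: 2
Gen 4: crossing 3x4. Involves strand 4? yes. Count so far: 3
Gen 5: crossing 2x1. Involves strand 4? no. Count so far: 3
Gen 6: crossing 4x3. Involves strand 4? yes. Count so far: 4

Answer: 4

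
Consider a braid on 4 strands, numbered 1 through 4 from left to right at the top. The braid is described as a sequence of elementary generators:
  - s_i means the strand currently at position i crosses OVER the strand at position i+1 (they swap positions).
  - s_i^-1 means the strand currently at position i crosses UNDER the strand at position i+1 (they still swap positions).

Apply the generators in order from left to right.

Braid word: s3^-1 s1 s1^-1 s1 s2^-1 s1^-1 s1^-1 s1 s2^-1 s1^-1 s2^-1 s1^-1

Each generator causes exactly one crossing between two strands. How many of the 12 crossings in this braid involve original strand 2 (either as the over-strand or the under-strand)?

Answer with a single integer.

Gen 1: crossing 3x4. Involves strand 2? no. Count so far: 0
Gen 2: crossing 1x2. Involves strand 2? yes. Count so far: 1
Gen 3: crossing 2x1. Involves strand 2? yes. Count so far: 2
Gen 4: crossing 1x2. Involves strand 2? yes. Count so far: 3
Gen 5: crossing 1x4. Involves strand 2? no. Count so far: 3
Gen 6: crossing 2x4. Involves strand 2? yes. Count so far: 4
Gen 7: crossing 4x2. Involves strand 2? yes. Count so far: 5
Gen 8: crossing 2x4. Involves strand 2? yes. Count so far: 6
Gen 9: crossing 2x1. Involves strand 2? yes. Count so far: 7
Gen 10: crossing 4x1. Involves strand 2? no. Count so far: 7
Gen 11: crossing 4x2. Involves strand 2? yes. Count so far: 8
Gen 12: crossing 1x2. Involves strand 2? yes. Count so far: 9

Answer: 9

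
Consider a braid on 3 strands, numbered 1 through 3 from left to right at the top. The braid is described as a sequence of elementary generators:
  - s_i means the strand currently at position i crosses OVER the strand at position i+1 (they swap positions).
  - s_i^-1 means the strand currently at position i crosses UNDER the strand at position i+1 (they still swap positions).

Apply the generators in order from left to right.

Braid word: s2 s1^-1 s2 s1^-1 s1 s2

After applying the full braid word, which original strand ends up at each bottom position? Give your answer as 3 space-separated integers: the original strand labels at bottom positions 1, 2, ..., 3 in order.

Gen 1 (s2): strand 2 crosses over strand 3. Perm now: [1 3 2]
Gen 2 (s1^-1): strand 1 crosses under strand 3. Perm now: [3 1 2]
Gen 3 (s2): strand 1 crosses over strand 2. Perm now: [3 2 1]
Gen 4 (s1^-1): strand 3 crosses under strand 2. Perm now: [2 3 1]
Gen 5 (s1): strand 2 crosses over strand 3. Perm now: [3 2 1]
Gen 6 (s2): strand 2 crosses over strand 1. Perm now: [3 1 2]

Answer: 3 1 2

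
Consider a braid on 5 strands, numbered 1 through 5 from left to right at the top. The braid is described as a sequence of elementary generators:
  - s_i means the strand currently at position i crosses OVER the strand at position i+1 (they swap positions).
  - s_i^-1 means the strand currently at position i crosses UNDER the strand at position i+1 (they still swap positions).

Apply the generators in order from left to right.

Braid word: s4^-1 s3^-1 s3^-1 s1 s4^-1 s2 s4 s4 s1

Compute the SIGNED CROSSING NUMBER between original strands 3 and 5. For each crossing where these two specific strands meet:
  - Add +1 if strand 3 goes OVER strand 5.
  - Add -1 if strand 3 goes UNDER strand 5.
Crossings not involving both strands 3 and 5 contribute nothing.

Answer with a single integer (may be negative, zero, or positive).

Gen 1: crossing 4x5. Both 3&5? no. Sum: 0
Gen 2: 3 under 5. Both 3&5? yes. Contrib: -1. Sum: -1
Gen 3: 5 under 3. Both 3&5? yes. Contrib: +1. Sum: 0
Gen 4: crossing 1x2. Both 3&5? no. Sum: 0
Gen 5: crossing 5x4. Both 3&5? no. Sum: 0
Gen 6: crossing 1x3. Both 3&5? no. Sum: 0
Gen 7: crossing 4x5. Both 3&5? no. Sum: 0
Gen 8: crossing 5x4. Both 3&5? no. Sum: 0
Gen 9: crossing 2x3. Both 3&5? no. Sum: 0

Answer: 0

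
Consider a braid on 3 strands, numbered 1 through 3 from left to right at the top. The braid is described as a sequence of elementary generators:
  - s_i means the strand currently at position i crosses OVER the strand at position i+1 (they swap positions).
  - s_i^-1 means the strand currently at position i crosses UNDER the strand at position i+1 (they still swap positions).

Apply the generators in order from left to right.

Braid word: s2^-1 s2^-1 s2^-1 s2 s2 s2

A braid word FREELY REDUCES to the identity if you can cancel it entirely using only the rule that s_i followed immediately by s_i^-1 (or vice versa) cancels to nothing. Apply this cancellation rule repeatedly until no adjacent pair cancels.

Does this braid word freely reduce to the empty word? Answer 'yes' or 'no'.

Gen 1 (s2^-1): push. Stack: [s2^-1]
Gen 2 (s2^-1): push. Stack: [s2^-1 s2^-1]
Gen 3 (s2^-1): push. Stack: [s2^-1 s2^-1 s2^-1]
Gen 4 (s2): cancels prior s2^-1. Stack: [s2^-1 s2^-1]
Gen 5 (s2): cancels prior s2^-1. Stack: [s2^-1]
Gen 6 (s2): cancels prior s2^-1. Stack: []
Reduced word: (empty)

Answer: yes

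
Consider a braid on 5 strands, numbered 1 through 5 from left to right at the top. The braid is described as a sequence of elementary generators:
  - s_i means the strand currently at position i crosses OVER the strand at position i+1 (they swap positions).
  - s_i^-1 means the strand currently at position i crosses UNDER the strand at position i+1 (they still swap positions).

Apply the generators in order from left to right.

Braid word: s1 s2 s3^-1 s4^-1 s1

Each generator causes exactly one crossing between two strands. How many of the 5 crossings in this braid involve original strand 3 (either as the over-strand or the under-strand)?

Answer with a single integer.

Gen 1: crossing 1x2. Involves strand 3? no. Count so far: 0
Gen 2: crossing 1x3. Involves strand 3? yes. Count so far: 1
Gen 3: crossing 1x4. Involves strand 3? no. Count so far: 1
Gen 4: crossing 1x5. Involves strand 3? no. Count so far: 1
Gen 5: crossing 2x3. Involves strand 3? yes. Count so far: 2

Answer: 2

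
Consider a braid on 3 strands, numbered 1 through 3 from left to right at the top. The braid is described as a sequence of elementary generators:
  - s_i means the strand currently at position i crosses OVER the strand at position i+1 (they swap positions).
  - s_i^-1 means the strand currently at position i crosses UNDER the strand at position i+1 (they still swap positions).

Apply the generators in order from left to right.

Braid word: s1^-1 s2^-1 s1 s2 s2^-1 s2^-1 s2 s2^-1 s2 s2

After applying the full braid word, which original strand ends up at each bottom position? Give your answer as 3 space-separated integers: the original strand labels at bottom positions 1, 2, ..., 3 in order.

Gen 1 (s1^-1): strand 1 crosses under strand 2. Perm now: [2 1 3]
Gen 2 (s2^-1): strand 1 crosses under strand 3. Perm now: [2 3 1]
Gen 3 (s1): strand 2 crosses over strand 3. Perm now: [3 2 1]
Gen 4 (s2): strand 2 crosses over strand 1. Perm now: [3 1 2]
Gen 5 (s2^-1): strand 1 crosses under strand 2. Perm now: [3 2 1]
Gen 6 (s2^-1): strand 2 crosses under strand 1. Perm now: [3 1 2]
Gen 7 (s2): strand 1 crosses over strand 2. Perm now: [3 2 1]
Gen 8 (s2^-1): strand 2 crosses under strand 1. Perm now: [3 1 2]
Gen 9 (s2): strand 1 crosses over strand 2. Perm now: [3 2 1]
Gen 10 (s2): strand 2 crosses over strand 1. Perm now: [3 1 2]

Answer: 3 1 2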